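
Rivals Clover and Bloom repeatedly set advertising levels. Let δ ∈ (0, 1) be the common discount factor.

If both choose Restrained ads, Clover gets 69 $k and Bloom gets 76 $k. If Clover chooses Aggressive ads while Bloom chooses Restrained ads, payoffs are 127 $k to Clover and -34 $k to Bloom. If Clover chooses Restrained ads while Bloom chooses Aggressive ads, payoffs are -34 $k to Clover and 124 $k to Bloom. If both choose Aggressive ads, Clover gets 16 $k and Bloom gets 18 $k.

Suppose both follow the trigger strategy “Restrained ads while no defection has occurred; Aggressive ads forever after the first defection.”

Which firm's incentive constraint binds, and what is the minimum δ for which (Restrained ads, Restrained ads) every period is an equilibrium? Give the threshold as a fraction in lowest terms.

Clover: cooperation gives 69 each period; deviation gives 127 once then 16 forever.
  69/(1−δ) ≥ 127 + 16δ/(1−δ) ⇒ δ ≥ 58/111.
Bloom: cooperation gives 76 each period; deviation gives 124 once then 18 forever.
  δ ≥ 48/106 = 24/53.
Both must hold, so the binding constraint is Clover's: δ ≥ 58/111.

Clover; δ ≥ 58/111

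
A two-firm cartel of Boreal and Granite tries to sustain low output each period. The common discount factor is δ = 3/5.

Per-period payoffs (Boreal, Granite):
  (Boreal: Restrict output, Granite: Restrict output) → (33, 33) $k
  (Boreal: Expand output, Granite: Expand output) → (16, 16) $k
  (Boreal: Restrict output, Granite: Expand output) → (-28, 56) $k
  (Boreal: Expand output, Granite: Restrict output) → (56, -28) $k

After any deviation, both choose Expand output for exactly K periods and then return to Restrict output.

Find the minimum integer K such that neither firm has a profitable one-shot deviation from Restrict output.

Need Σ_{k=1}^{K} δ^k ≥ (56−33)/(33−16) = 1.3529 at δ = 3/5.
At K = 4 the sum is 1.3056 < 1.3529; at K = 5 it is 1.3834 ≥ 1.3529.
So the minimum punishment length is K = 5.

5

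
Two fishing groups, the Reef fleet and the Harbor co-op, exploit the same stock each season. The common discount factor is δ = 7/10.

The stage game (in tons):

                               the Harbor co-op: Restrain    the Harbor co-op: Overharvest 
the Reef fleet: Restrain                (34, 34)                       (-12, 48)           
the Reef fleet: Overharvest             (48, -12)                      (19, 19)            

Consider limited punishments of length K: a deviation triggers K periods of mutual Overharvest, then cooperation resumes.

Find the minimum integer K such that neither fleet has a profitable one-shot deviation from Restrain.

IC: δ(1−δ^K)/(1−δ) ≥ (48−34)/(34−19) = 14/15.
With δ = 7/10: need 1 − δ^K ≥ 14/15·(1−7/10)/(7/10), i.e. δ^K ≤ 0.6000.
Since (7/10)^1 = 0.7000 and (7/10)^2 = 0.4900, the smallest such K is 2.

2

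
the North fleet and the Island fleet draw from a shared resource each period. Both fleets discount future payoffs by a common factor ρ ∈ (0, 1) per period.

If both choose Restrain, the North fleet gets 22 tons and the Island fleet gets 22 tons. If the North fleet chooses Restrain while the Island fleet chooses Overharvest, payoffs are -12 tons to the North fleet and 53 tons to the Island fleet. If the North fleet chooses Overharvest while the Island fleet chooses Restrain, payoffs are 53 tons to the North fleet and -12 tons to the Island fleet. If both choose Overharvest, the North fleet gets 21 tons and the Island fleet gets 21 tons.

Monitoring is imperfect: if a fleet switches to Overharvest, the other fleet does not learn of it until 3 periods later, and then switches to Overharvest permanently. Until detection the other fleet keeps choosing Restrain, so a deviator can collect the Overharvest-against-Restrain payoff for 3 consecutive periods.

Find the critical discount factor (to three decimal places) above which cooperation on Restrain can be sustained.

0.989

A deviator earns 53 for 3 periods, then 21 forever; cooperating earns 22 forever. Multiplying the IC by (1−ρ):
22 ≥ 53(1−ρ^3) + 21ρ^3, so 32·ρ^3 ≥ 31 and ρ^3 ≥ 31/32.
ρ ≥ (31/32)^(1/3) ≈ 0.989.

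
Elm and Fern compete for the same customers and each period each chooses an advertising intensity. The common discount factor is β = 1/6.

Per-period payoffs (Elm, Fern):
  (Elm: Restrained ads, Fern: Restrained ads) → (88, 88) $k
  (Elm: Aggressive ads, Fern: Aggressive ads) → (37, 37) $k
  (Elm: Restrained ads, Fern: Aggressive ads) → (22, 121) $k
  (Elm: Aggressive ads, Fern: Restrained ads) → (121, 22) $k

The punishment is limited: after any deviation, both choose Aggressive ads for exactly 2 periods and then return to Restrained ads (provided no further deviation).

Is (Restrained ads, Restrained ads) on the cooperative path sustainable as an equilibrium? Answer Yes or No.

IC: β+…+β^2 ≥ (121−88)/(88−37) = 11/17.
At β = 1/6: partial sum = 0.1944 < 0.6471. Cooperation not sustainable.

No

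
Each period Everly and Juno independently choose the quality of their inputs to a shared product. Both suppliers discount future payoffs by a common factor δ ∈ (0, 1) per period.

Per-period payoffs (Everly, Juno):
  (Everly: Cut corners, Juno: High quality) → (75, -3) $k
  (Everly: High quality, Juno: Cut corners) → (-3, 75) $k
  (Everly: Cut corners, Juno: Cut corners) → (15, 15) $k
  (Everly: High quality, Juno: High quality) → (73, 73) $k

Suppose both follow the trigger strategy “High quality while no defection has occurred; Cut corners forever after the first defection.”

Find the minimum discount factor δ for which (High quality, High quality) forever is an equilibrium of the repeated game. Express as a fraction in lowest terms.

1/30

Cooperation forever yields 73 each period: 73/(1−δ).
Deviating yields 75 once, then 15 forever: 75 + 15δ/(1−δ).
No profitable deviation requires 73/(1−δ) ≥ 75 + 15δ/(1−δ).
Multiplying by (1−δ): 73 ≥ 75(1−δ) + 15δ = 75 − 60δ.
So 60δ ≥ 2, i.e. δ ≥ 2/60 = 1/30.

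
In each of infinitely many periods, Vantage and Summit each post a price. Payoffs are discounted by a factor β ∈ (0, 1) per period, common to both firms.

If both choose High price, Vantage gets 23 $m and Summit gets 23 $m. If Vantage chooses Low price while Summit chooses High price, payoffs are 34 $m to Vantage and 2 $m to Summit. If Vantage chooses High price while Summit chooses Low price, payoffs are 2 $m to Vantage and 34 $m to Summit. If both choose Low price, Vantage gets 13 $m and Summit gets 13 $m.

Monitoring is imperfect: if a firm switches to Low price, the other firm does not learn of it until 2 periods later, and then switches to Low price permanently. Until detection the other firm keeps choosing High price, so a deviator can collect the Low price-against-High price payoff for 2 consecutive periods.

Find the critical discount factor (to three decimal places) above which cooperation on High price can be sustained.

A deviator earns 34 for 2 periods, then 13 forever; cooperating earns 23 forever. Multiplying the IC by (1−β):
23 ≥ 34(1−β^2) + 13β^2, so 21·β^2 ≥ 11 and β^2 ≥ 11/21.
β ≥ (11/21)^(1/2) ≈ 0.724.

0.724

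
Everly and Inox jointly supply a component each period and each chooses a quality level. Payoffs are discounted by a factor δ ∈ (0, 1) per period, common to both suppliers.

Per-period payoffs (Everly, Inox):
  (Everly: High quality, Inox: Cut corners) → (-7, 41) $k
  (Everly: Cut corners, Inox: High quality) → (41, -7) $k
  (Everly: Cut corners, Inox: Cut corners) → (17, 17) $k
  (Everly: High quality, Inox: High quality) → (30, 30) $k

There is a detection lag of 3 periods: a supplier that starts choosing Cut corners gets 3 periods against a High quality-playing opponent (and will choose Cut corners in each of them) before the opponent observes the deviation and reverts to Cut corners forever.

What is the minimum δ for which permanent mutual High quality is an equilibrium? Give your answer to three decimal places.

0.771

The best deviation is to choose Cut corners for all 3 undetected periods, earning 41 each, then 17 forever once detected.
Deviation value: 41(1−δ^3)/(1−δ) + 17δ^3/(1−δ); cooperation value: 30/(1−δ).
IC: 30 ≥ 41(1−δ^3) + 17δ^3 = 41 − 24δ^3.
So δ^3 ≥ 11/24, giving δ ≥ (11/24)^(1/3) ≈ 0.771.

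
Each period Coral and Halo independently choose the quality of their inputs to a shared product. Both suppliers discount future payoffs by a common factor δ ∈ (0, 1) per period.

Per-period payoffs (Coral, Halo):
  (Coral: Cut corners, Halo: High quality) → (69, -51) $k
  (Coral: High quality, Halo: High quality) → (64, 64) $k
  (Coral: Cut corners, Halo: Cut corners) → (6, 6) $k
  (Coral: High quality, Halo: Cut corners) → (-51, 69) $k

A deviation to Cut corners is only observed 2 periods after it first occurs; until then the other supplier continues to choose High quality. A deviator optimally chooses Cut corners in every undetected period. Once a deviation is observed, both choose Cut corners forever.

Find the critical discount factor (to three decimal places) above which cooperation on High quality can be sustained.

Deviating for the 2 undetected periods gains 69−64 = 5 per period over cooperation, then loses 64−6 = 58 per period forever once punishment starts.
Gain: 5(1 + δ + … + δ^1); loss: 58·δ^2/(1−δ).
No profitable deviation ⇔ 5(1−δ^2) ≤ 58·δ^2, i.e. δ^2 ≥ 5/(5+58) = 5/63.
Hence δ ≥ (5/63)^(1/2) ≈ 0.282.

0.282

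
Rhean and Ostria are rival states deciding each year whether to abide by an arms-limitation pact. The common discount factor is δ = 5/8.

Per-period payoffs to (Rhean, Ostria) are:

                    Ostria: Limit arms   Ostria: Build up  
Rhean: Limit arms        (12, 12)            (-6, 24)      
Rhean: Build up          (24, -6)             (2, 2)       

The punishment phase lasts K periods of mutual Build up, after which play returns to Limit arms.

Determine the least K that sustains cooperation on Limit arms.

3

Need Σ_{k=1}^{K} δ^k ≥ (24−12)/(12−2) = 1.2000 at δ = 5/8.
At K = 2 the sum is 1.0156 < 1.2000; at K = 3 it is 1.2598 ≥ 1.2000.
So the minimum punishment length is K = 3.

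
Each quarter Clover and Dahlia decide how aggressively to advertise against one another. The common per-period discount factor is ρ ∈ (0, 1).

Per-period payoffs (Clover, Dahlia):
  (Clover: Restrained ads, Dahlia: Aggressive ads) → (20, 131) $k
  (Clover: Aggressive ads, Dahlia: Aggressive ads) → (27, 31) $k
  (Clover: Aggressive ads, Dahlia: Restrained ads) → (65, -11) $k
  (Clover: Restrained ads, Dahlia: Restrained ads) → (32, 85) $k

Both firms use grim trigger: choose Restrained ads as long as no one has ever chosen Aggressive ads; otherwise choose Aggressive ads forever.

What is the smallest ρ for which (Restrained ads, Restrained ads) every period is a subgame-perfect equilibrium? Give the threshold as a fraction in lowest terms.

33/38

Clover: cooperation gives 32 each period; deviation gives 65 once then 27 forever.
  32/(1−ρ) ≥ 65 + 27ρ/(1−ρ) ⇒ ρ ≥ 33/38.
Dahlia: cooperation gives 85 each period; deviation gives 131 once then 31 forever.
  ρ ≥ 46/100 = 23/50.
Both must hold, so the binding constraint is Clover's: ρ ≥ 33/38.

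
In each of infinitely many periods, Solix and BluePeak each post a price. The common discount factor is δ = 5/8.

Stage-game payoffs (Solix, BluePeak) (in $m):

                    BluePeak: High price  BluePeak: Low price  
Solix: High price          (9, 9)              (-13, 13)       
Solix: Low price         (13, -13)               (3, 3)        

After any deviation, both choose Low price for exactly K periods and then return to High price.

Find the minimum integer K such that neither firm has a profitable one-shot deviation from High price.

2

No profitable deviation requires (9−3)(δ+…+δ^K) ≥ 13−9, i.e. δ+…+δ^K ≥ 2/3 ≈ 0.6667.
With δ = 5/8, the partial sums are K=1: 0.6250, K=2: 1.0156.
K = 2 is the first length at which the sum reaches 0.6667.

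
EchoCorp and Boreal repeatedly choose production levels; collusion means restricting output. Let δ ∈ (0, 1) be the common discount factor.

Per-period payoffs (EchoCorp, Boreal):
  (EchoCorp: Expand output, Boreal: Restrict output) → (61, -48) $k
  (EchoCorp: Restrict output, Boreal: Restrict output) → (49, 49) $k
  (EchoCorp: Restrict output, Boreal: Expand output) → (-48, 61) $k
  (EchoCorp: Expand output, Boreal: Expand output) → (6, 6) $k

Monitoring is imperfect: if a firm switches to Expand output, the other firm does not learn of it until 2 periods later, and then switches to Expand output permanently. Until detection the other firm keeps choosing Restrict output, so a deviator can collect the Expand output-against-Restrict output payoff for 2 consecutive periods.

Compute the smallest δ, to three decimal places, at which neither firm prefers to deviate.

A deviator earns 61 for 2 periods, then 6 forever; cooperating earns 49 forever. Multiplying the IC by (1−δ):
49 ≥ 61(1−δ^2) + 6δ^2, so 55·δ^2 ≥ 12 and δ^2 ≥ 12/55.
δ ≥ (12/55)^(1/2) ≈ 0.467.

0.467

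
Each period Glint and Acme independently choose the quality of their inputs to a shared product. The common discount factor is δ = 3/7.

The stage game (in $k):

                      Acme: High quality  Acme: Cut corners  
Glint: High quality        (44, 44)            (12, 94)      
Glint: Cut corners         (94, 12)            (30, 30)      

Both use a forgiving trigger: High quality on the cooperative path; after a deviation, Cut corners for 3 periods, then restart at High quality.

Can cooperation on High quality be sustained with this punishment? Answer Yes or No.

IC: δ+…+δ^3 ≥ (94−44)/(44−30) = 25/7.
At δ = 3/7: partial sum = 0.6910 < 3.5714. Cooperation not sustainable.

No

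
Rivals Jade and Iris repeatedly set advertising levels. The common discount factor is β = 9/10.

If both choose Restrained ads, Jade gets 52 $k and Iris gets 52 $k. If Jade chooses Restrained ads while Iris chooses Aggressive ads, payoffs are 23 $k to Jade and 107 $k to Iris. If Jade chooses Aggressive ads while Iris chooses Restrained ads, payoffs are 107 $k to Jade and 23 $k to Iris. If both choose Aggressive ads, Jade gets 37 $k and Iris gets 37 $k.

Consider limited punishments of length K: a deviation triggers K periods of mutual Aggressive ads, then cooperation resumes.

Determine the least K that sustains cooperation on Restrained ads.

No profitable deviation requires (52−37)(β+…+β^K) ≥ 107−52, i.e. β+…+β^K ≥ 11/3 ≈ 3.6667.
With β = 9/10, the partial sums are K=1: 0.9000, K=2: 1.7100, K=3: 2.4390, K=4: 3.0951, K=5: 3.6856.
K = 5 is the first length at which the sum reaches 3.6667.

5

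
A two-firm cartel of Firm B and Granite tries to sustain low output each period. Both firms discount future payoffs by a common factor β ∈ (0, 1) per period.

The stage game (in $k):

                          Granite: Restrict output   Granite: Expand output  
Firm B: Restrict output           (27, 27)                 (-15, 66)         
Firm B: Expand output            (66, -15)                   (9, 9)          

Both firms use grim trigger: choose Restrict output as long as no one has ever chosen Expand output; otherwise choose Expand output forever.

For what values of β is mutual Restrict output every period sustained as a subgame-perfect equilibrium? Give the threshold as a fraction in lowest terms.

13/19

27/(1−β) ≥ 66 + 9β/(1−β)
27 ≥ 66 − 57β
β ≥ 39/57 = 13/19.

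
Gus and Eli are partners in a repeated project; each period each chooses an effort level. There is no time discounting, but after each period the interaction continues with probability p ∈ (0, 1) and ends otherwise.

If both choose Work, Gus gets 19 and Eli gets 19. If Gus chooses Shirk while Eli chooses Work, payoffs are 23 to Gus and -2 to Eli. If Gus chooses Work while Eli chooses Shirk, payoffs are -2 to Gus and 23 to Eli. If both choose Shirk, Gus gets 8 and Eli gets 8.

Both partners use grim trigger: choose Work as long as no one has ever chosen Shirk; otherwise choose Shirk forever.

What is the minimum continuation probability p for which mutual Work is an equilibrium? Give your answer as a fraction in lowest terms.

4/15

Expected cooperation value is 19 + p·19 + p²·19 + … = 19/(1−p); deviation gives 23 + p·8/(1−p).
19 ≥ 23(1−p) + 8p ⇒ 15p ≥ 4 ⇒ p ≥ 4/15.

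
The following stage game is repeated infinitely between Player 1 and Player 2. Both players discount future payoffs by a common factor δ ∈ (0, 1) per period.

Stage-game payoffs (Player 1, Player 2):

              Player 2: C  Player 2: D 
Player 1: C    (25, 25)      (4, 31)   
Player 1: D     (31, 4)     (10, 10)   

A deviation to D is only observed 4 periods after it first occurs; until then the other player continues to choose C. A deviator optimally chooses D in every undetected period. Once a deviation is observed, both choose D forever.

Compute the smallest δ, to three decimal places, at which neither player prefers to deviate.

A deviator earns 31 for 4 periods, then 10 forever; cooperating earns 25 forever. Multiplying the IC by (1−δ):
25 ≥ 31(1−δ^4) + 10δ^4, so 21·δ^4 ≥ 6 and δ^4 ≥ 2/7.
δ ≥ (2/7)^(1/4) ≈ 0.731.

0.731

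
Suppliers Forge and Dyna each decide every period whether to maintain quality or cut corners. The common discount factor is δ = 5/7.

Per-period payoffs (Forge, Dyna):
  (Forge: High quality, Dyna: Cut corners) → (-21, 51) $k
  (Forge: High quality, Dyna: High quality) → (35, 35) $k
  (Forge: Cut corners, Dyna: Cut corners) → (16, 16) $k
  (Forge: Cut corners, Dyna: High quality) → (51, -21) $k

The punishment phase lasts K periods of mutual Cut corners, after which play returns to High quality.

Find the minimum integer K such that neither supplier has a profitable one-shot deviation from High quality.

2

No profitable deviation requires (35−16)(δ+…+δ^K) ≥ 51−35, i.e. δ+…+δ^K ≥ 16/19 ≈ 0.8421.
With δ = 5/7, the partial sums are K=1: 0.7143, K=2: 1.2245.
K = 2 is the first length at which the sum reaches 0.8421.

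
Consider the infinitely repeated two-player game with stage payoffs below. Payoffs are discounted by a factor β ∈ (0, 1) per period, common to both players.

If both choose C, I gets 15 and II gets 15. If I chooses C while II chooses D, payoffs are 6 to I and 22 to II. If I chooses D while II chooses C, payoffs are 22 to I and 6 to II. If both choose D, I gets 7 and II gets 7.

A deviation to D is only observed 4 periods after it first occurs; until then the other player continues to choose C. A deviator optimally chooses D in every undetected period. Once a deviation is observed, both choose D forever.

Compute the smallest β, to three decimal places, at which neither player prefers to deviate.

0.827

Deviating for the 4 undetected periods gains 22−15 = 7 per period over cooperation, then loses 15−7 = 8 per period forever once punishment starts.
Gain: 7(1 + β + … + β^3); loss: 8·β^4/(1−β).
No profitable deviation ⇔ 7(1−β^4) ≤ 8·β^4, i.e. β^4 ≥ 7/(7+8) = 7/15.
Hence β ≥ (7/15)^(1/4) ≈ 0.827.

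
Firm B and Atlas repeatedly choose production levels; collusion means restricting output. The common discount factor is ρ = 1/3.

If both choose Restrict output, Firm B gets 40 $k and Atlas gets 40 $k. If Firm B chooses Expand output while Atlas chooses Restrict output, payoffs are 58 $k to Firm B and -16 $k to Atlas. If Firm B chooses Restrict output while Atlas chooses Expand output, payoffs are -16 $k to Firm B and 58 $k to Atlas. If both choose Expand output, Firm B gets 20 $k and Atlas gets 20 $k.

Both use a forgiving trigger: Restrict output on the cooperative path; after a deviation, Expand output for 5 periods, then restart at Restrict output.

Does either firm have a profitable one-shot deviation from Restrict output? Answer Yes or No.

Comparing payoff streams over the 6 periods until play realigns: cooperate → 40(1+ρ+…+ρ^5); deviate → 58 + 20(ρ+…+ρ^5).
Cooperation is sustained iff (40−20)(ρ+…+ρ^5) ≥ 58−40.
ρ+…+ρ^5 = 1/3·(1−(1/3)^5)/(1−1/3) = 0.4979, and (58−40)/(40−20) = 0.9000.
0.4979 < 0.9000, so cooperation is not sustainable.

Yes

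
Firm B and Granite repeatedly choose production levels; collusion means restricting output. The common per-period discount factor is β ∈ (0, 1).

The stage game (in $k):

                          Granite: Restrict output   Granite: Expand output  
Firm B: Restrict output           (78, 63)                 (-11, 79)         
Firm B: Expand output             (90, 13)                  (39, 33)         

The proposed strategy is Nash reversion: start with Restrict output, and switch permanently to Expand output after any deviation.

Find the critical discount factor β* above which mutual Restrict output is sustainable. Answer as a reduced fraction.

8/23

Firm B: cooperation gives 78 each period; deviation gives 90 once then 39 forever.
  78/(1−β) ≥ 90 + 39β/(1−β) ⇒ β ≥ 12/51 = 4/17.
Granite: cooperation gives 63 each period; deviation gives 79 once then 33 forever.
  β ≥ 16/46 = 8/23.
Both must hold, so the binding constraint is Granite's: β ≥ 8/23.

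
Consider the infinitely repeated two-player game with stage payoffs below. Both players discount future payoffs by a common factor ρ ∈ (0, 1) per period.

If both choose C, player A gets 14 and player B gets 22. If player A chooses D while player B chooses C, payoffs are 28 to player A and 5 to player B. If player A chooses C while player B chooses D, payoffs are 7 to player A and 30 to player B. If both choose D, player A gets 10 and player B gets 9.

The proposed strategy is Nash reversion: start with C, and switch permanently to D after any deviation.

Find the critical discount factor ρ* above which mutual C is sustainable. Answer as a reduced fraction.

player A: cooperation gives 14 each period; deviation gives 28 once then 10 forever.
  14/(1−ρ) ≥ 28 + 10ρ/(1−ρ) ⇒ ρ ≥ 14/18 = 7/9.
player B: cooperation gives 22 each period; deviation gives 30 once then 9 forever.
  ρ ≥ 8/21.
Both must hold, so the binding constraint is player A's: ρ ≥ 7/9.

7/9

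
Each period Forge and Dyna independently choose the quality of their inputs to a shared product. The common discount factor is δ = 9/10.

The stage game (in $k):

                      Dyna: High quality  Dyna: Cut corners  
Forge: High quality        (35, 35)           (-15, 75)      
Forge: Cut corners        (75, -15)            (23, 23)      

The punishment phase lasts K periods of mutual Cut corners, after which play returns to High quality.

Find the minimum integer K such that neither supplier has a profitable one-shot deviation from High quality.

5

Need Σ_{k=1}^{K} δ^k ≥ (75−35)/(35−23) = 3.3333 at δ = 9/10.
At K = 4 the sum is 3.0951 < 3.3333; at K = 5 it is 3.6856 ≥ 3.3333.
So the minimum punishment length is K = 5.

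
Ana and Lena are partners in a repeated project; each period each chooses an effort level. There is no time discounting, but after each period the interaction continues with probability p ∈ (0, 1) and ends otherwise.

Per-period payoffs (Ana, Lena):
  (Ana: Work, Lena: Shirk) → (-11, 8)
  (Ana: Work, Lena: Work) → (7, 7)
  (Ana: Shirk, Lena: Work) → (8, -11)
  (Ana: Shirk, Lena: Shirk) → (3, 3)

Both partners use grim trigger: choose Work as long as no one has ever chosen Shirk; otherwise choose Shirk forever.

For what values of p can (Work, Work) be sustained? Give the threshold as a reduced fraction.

1/5

Expected cooperation value is 7 + p·7 + p²·7 + … = 7/(1−p); deviation gives 8 + p·3/(1−p).
7 ≥ 8(1−p) + 3p ⇒ 5p ≥ 1 ⇒ p ≥ 1/5.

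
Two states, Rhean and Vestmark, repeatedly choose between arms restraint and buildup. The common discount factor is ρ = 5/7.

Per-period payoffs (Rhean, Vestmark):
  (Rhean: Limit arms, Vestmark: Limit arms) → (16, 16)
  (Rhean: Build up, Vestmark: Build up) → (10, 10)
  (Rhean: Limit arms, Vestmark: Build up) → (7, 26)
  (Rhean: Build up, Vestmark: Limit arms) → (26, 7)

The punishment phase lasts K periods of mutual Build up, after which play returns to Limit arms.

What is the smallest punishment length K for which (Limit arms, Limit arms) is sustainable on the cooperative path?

IC: ρ(1−ρ^K)/(1−ρ) ≥ (26−16)/(16−10) = 5/3.
With ρ = 5/7: need 1 − ρ^K ≥ 5/3·(1−5/7)/(5/7), i.e. ρ^K ≤ 0.3333.
Since (5/7)^3 = 0.3644 and (5/7)^4 = 0.2603, the smallest such K is 4.

4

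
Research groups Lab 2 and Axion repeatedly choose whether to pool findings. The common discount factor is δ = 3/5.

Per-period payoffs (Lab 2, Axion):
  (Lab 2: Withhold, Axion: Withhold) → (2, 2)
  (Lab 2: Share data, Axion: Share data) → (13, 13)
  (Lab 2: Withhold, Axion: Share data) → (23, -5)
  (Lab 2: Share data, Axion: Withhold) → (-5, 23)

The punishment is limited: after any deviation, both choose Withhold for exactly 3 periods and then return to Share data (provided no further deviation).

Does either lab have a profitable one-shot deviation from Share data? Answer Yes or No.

IC: δ+…+δ^3 ≥ (23−13)/(13−2) = 10/11.
At δ = 3/5: partial sum = 1.1760 ≥ 0.9091. Cooperation sustainable.

No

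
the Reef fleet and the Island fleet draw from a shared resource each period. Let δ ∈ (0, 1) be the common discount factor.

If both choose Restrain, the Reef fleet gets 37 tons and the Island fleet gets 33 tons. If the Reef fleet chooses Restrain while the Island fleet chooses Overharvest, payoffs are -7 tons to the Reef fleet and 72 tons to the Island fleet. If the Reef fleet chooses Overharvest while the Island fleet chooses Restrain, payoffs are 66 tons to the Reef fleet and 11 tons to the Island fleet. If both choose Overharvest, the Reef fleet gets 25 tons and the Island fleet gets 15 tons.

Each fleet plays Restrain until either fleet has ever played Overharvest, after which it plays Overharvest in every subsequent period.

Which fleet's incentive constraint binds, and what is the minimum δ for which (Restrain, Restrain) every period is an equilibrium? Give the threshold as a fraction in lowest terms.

the Reef fleet: cooperation gives 37 each period; deviation gives 66 once then 25 forever.
  37/(1−δ) ≥ 66 + 25δ/(1−δ) ⇒ δ ≥ 29/41.
the Island fleet: cooperation gives 33 each period; deviation gives 72 once then 15 forever.
  δ ≥ 39/57 = 13/19.
Both must hold, so the binding constraint is the Reef fleet's: δ ≥ 29/41.

the Reef fleet; δ ≥ 29/41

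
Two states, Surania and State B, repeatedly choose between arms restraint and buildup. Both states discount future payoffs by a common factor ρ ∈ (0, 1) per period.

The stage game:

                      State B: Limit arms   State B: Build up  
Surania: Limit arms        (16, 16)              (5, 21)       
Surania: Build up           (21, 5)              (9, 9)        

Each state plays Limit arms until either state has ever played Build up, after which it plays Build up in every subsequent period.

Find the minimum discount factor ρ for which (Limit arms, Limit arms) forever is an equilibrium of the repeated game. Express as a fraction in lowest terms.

Cooperation forever yields 16 each period: 16/(1−ρ).
Deviating yields 21 once, then 9 forever: 21 + 9ρ/(1−ρ).
No profitable deviation requires 16/(1−ρ) ≥ 21 + 9ρ/(1−ρ).
Multiplying by (1−ρ): 16 ≥ 21(1−ρ) + 9ρ = 21 − 12ρ.
So 12ρ ≥ 5, i.e. ρ ≥ 5/12.

5/12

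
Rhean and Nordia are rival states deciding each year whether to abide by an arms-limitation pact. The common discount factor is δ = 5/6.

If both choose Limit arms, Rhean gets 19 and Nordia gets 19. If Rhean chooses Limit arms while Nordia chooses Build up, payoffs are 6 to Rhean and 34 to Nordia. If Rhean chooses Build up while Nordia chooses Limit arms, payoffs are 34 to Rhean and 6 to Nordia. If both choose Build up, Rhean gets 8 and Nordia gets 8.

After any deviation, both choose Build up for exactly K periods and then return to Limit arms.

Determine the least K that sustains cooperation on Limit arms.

No profitable deviation requires (19−8)(δ+…+δ^K) ≥ 34−19, i.e. δ+…+δ^K ≥ 15/11 ≈ 1.3636.
With δ = 5/6, the partial sums are K=1: 0.8333, K=2: 1.5278.
K = 2 is the first length at which the sum reaches 1.3636.

2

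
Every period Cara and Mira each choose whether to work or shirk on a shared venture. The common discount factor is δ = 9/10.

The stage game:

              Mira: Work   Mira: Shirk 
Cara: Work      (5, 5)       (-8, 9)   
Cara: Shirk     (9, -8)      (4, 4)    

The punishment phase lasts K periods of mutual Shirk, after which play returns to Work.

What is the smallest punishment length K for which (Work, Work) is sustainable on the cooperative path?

6

Need Σ_{k=1}^{K} δ^k ≥ (9−5)/(5−4) = 4.0000 at δ = 9/10.
At K = 5 the sum is 3.6856 < 4.0000; at K = 6 it is 4.2170 ≥ 4.0000.
So the minimum punishment length is K = 6.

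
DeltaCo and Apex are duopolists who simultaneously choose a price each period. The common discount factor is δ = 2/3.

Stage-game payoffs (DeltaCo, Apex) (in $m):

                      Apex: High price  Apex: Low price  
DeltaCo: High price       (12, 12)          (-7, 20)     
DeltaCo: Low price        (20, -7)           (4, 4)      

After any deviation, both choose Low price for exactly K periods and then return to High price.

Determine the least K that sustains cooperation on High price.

2

No profitable deviation requires (12−4)(δ+…+δ^K) ≥ 20−12, i.e. δ+…+δ^K ≥ 1 ≈ 1.0000.
With δ = 2/3, the partial sums are K=1: 0.6667, K=2: 1.1111.
K = 2 is the first length at which the sum reaches 1.0000.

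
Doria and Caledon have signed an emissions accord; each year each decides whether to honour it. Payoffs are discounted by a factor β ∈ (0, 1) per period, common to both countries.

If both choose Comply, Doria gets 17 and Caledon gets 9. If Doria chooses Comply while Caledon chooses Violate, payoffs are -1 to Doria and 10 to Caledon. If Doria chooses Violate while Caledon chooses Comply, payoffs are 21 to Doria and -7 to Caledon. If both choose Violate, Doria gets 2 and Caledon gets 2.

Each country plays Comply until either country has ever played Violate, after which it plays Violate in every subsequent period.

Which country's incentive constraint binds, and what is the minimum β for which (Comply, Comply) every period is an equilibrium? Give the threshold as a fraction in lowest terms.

Doria; β ≥ 4/19

Doria: cooperation gives 17 each period; deviation gives 21 once then 2 forever.
  17/(1−β) ≥ 21 + 2β/(1−β) ⇒ β ≥ 4/19.
Caledon: cooperation gives 9 each period; deviation gives 10 once then 2 forever.
  β ≥ 1/8.
Both must hold, so the binding constraint is Doria's: β ≥ 4/19.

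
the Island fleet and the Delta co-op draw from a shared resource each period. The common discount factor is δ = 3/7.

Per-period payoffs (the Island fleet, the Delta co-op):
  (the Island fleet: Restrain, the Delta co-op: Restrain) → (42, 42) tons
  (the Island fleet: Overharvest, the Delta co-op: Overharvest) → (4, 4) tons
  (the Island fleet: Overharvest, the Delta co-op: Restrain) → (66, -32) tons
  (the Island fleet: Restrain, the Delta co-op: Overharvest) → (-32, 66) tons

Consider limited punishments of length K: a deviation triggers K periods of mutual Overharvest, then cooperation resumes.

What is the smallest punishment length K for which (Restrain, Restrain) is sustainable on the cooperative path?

Need Σ_{k=1}^{K} δ^k ≥ (66−42)/(42−4) = 0.6316 at δ = 3/7.
At K = 2 the sum is 0.6122 < 0.6316; at K = 3 it is 0.6910 ≥ 0.6316.
So the minimum punishment length is K = 3.

3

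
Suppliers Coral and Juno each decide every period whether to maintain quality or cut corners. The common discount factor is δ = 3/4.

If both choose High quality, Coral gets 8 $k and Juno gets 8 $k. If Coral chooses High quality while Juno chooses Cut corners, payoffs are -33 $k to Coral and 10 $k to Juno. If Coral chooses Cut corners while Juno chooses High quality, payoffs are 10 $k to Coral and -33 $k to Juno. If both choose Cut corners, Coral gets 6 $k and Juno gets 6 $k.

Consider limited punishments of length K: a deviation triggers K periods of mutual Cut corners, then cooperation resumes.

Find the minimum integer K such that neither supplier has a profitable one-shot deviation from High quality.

2

Need Σ_{k=1}^{K} δ^k ≥ (10−8)/(8−6) = 1.0000 at δ = 3/4.
At K = 1 the sum is 0.7500 < 1.0000; at K = 2 it is 1.3125 ≥ 1.0000.
So the minimum punishment length is K = 2.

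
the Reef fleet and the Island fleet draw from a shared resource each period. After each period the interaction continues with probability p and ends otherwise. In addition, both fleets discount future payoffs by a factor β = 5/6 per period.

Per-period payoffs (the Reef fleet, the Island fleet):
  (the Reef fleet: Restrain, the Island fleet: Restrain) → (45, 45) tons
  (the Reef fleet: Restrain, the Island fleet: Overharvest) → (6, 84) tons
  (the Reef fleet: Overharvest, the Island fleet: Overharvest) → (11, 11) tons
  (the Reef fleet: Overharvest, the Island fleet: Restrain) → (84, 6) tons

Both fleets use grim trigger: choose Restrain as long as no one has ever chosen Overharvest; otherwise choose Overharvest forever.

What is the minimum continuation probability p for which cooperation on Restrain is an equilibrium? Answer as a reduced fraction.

234/365

Expected continuation weight on next period's payoff is β·p = 5/6·p, which plays the role of the discount factor.
Cooperation requires 5/6·p ≥ (84−45)/(84−11) = 39/73, hence p ≥ 234/365.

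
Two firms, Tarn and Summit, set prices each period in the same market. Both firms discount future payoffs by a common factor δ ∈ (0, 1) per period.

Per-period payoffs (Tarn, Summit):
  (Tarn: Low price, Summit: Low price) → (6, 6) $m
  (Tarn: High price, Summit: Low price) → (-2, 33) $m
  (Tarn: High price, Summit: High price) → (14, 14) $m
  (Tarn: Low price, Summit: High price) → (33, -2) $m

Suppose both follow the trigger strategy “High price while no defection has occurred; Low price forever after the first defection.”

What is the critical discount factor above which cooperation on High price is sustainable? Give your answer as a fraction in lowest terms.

19/27

One-period gain from deviating is 33 − 14 = 19. The loss is 14 − 6 = 8 in every subsequent period, with present value 8·δ/(1−δ).
Deviation is unprofitable when 8·δ/(1−δ) ≥ 19, i.e. δ/(1−δ) ≥ 19/8.
Equivalently δ ≥ 19/(19+8) = 19/27.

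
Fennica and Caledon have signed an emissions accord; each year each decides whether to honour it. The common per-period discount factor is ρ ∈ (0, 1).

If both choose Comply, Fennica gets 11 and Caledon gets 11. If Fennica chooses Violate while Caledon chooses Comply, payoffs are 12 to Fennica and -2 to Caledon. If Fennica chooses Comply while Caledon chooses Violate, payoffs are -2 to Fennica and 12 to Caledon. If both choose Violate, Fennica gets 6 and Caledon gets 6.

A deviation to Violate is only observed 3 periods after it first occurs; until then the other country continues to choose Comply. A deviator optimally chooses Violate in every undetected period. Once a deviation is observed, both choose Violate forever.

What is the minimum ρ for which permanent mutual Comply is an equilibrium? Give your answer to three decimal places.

0.550

A deviator earns 12 for 3 periods, then 6 forever; cooperating earns 11 forever. Multiplying the IC by (1−ρ):
11 ≥ 12(1−ρ^3) + 6ρ^3, so 6·ρ^3 ≥ 1 and ρ^3 ≥ 1/6.
ρ ≥ (1/6)^(1/3) ≈ 0.550.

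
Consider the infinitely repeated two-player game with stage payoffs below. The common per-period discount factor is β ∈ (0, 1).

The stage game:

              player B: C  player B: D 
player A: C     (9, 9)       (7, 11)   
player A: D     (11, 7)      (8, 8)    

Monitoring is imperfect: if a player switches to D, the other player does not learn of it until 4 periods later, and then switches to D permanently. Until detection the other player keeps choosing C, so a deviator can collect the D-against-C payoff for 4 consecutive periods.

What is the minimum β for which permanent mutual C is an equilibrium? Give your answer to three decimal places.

The best deviation is to choose D for all 4 undetected periods, earning 11 each, then 8 forever once detected.
Deviation value: 11(1−β^4)/(1−β) + 8β^4/(1−β); cooperation value: 9/(1−β).
IC: 9 ≥ 11(1−β^4) + 8β^4 = 11 − 3β^4.
So β^4 ≥ 2/3, giving β ≥ (2/3)^(1/4) ≈ 0.904.

0.904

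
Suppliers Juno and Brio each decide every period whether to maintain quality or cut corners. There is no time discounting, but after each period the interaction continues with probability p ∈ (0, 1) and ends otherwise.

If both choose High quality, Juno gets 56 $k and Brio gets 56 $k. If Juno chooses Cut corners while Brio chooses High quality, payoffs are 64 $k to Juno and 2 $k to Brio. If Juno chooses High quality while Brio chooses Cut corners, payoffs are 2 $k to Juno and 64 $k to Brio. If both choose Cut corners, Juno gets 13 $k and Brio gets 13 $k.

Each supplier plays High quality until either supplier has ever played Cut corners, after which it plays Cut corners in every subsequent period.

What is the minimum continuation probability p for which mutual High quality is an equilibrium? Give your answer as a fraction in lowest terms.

With no time discounting, the continuation probability p plays the role of the discount factor.
Grim-trigger IC: 56/(1−p) ≥ 64 + 13p/(1−p) ⇒ p ≥ (64−56)/(64−13) = 8/51.

8/51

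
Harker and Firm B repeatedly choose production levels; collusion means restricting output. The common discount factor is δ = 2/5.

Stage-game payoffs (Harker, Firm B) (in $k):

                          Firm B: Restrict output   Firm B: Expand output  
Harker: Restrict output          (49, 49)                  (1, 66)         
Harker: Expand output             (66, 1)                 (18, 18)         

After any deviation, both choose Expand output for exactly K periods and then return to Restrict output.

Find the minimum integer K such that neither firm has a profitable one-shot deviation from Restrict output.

2

Need Σ_{k=1}^{K} δ^k ≥ (66−49)/(49−18) = 0.5484 at δ = 2/5.
At K = 1 the sum is 0.4000 < 0.5484; at K = 2 it is 0.5600 ≥ 0.5484.
So the minimum punishment length is K = 2.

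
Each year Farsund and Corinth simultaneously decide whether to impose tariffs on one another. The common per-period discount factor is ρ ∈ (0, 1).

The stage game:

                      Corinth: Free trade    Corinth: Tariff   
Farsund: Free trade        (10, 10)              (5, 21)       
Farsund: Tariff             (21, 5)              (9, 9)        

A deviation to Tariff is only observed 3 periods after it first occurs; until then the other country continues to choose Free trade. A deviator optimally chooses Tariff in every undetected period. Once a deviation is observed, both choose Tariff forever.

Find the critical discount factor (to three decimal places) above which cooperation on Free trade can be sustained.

Deviating for the 3 undetected periods gains 21−10 = 11 per period over cooperation, then loses 10−9 = 1 per period forever once punishment starts.
Gain: 11(1 + ρ + … + ρ^2); loss: 1·ρ^3/(1−ρ).
No profitable deviation ⇔ 11(1−ρ^3) ≤ 1·ρ^3, i.e. ρ^3 ≥ 11/(11+1) = 11/12.
Hence ρ ≥ (11/12)^(1/3) ≈ 0.971.

0.971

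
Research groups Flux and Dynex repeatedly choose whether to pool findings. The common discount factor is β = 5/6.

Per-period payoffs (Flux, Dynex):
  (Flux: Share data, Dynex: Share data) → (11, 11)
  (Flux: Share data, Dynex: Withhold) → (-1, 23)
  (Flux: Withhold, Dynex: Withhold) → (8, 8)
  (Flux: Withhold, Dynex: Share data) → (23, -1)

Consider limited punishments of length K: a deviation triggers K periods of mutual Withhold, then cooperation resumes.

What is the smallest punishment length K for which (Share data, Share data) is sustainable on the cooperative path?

Need Σ_{k=1}^{K} β^k ≥ (23−11)/(11−8) = 4.0000 at β = 5/6.
At K = 8 the sum is 3.8372 < 4.0000; at K = 9 it is 4.0310 ≥ 4.0000.
So the minimum punishment length is K = 9.

9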